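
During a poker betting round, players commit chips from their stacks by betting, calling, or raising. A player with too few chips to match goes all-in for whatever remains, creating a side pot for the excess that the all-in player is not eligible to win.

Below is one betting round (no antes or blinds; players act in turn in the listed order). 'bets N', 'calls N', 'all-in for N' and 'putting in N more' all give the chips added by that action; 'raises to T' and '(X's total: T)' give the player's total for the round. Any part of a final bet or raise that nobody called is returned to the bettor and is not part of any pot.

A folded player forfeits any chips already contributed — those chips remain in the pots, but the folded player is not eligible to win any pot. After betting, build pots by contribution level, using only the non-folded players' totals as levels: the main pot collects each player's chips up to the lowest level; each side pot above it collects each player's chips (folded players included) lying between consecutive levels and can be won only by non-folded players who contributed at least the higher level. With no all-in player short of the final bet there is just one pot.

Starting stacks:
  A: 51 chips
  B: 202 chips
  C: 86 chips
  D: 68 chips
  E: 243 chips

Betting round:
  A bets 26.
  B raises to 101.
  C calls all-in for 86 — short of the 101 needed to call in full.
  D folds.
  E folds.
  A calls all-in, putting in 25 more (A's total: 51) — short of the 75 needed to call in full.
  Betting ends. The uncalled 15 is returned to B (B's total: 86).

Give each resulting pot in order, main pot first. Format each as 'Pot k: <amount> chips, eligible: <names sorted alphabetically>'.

Pot 1: 153 chips, eligible: A, B, C
Pot 2: 70 chips, eligible: B, C

Derivation:
Contributions (after 15 returned to B): A=51, B=86, C=86
Folded: D, E
Pot levels (distinct totals of non-folded players): 51, 86
Layer 1-51: 51 each from A, B, C = 51*3 = 153 chips; eligible A, B, C
Layer 52-86: 35 each from B, C = 35*2 = 70 chips; eligible B, C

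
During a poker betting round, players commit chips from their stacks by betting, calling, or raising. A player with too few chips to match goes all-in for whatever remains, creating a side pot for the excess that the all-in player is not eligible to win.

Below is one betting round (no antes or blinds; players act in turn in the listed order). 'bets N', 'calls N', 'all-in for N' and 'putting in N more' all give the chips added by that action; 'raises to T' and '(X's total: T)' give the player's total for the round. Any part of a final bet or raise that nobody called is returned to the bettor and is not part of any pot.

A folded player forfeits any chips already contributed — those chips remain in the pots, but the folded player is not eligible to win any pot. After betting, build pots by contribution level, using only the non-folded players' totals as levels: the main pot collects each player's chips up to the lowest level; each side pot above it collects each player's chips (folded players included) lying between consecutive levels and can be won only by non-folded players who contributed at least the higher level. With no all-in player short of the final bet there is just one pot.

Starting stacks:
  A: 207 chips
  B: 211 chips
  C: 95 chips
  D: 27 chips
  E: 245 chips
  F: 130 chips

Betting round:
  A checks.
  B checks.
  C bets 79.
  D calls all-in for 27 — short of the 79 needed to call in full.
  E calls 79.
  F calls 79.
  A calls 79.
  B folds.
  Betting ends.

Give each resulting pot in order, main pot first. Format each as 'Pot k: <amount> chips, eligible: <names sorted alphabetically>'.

Contributions: A=79, C=79, D=27, E=79, F=79
Folded: B
Pot levels (distinct totals of non-folded players): 27, 79
Layer 1-27: 27 each from A, C, D, E, F = 27*5 = 135 chips; eligible A, C, D, E, F
Layer 28-79: 52 each from A, C, E, F = 52*4 = 208 chips; eligible A, C, E, F

Pot 1: 135 chips, eligible: A, C, D, E, F
Pot 2: 208 chips, eligible: A, C, E, F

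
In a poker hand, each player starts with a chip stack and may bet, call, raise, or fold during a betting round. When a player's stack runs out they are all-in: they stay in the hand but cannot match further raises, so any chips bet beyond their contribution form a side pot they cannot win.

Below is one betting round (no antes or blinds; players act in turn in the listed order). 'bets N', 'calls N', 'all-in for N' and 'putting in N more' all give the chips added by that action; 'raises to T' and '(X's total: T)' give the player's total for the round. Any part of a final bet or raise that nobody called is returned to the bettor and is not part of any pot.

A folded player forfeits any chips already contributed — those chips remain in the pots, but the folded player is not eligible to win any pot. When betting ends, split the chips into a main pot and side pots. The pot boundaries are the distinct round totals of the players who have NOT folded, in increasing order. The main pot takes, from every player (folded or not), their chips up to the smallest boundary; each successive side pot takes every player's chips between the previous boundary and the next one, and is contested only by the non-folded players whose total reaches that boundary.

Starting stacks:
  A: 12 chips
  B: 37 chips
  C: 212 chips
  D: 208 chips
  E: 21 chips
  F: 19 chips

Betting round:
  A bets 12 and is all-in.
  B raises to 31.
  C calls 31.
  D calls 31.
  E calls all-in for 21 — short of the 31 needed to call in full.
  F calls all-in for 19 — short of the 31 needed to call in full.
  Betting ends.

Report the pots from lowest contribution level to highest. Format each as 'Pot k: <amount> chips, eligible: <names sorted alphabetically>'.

Contributions: A=12, B=31, C=31, D=31, E=21, F=19
Pot levels (distinct totals of non-folded players): 12, 19, 21, 31
Layer 1-12: 12 each from A, B, C, D, E, F = 12*6 = 72 chips; eligible A, B, C, D, E, F
Layer 13-19: 7 each from B, C, D, E, F = 7*5 = 35 chips; eligible B, C, D, E, F
Layer 20-21: 2 each from B, C, D, E = 2*4 = 8 chips; eligible B, C, D, E
Layer 22-31: 10 each from B, C, D = 10*3 = 30 chips; eligible B, C, D

Pot 1: 72 chips, eligible: A, B, C, D, E, F
Pot 2: 35 chips, eligible: B, C, D, E, F
Pot 3: 8 chips, eligible: B, C, D, E
Pot 4: 30 chips, eligible: B, C, D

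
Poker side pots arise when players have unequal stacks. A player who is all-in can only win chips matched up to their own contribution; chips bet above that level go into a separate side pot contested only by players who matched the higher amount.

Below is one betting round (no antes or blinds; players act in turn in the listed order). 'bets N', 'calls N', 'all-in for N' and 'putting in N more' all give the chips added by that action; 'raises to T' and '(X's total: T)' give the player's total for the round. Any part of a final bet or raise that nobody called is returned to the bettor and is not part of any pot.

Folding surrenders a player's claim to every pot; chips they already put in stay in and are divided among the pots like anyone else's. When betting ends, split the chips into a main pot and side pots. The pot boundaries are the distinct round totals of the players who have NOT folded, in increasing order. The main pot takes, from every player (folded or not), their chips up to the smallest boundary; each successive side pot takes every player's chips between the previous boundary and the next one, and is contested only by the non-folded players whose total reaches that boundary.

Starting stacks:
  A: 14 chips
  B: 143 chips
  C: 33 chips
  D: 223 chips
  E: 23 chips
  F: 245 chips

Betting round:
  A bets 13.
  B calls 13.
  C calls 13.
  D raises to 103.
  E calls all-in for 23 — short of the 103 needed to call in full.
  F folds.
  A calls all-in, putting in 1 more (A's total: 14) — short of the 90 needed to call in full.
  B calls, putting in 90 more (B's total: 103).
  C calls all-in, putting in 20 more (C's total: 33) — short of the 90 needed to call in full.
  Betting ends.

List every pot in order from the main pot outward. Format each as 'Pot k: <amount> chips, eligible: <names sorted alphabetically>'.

Contributions: A=14, B=103, C=33, D=103, E=23
Folded: F
Pot levels (distinct totals of non-folded players): 14, 23, 33, 103
Layer 1-14: 14 each from A, B, C, D, E = 14*5 = 70 chips; eligible A, B, C, D, E
Layer 15-23: 9 each from B, C, D, E = 9*4 = 36 chips; eligible B, C, D, E
Layer 24-33: 10 each from B, C, D = 10*3 = 30 chips; eligible B, C, D
Layer 34-103: 70 each from B, D = 70*2 = 140 chips; eligible B, D

Pot 1: 70 chips, eligible: A, B, C, D, E
Pot 2: 36 chips, eligible: B, C, D, E
Pot 3: 30 chips, eligible: B, C, D
Pot 4: 140 chips, eligible: B, D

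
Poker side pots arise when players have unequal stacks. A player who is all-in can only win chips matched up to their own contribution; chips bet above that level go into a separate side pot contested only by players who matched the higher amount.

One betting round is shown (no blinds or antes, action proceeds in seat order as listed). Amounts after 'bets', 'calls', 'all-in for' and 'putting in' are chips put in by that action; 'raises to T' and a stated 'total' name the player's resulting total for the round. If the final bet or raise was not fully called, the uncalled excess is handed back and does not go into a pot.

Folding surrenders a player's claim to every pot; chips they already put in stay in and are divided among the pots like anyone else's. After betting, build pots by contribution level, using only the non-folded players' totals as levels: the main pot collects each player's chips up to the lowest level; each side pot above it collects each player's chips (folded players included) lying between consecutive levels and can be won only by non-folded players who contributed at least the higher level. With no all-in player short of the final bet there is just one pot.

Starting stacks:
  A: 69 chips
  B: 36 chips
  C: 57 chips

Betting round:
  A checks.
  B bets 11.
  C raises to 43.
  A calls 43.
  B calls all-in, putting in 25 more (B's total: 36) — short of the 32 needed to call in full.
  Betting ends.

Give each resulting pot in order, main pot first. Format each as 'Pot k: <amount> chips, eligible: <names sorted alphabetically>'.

Contributions: A=43, B=36, C=43
Pot levels (distinct totals of non-folded players): 36, 43
Layer 1-36: 36 each from A, B, C = 36*3 = 108 chips; eligible A, B, C
Layer 37-43: 7 each from A, C = 7*2 = 14 chips; eligible A, C

Pot 1: 108 chips, eligible: A, B, C
Pot 2: 14 chips, eligible: A, C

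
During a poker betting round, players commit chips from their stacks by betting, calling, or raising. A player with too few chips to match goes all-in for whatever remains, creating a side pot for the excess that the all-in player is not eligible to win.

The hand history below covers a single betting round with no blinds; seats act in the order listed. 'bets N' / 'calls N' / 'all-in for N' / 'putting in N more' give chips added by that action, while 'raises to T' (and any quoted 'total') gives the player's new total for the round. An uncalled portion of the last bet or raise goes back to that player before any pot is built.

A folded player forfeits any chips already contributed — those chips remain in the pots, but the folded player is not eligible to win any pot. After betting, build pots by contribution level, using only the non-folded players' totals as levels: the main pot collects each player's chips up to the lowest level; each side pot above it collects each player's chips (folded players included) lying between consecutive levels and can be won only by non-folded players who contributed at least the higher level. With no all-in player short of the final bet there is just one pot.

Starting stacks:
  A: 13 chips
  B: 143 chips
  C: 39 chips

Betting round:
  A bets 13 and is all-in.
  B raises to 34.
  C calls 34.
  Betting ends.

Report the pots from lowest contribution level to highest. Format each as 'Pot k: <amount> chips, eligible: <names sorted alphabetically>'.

Pot 1: 39 chips, eligible: A, B, C
Pot 2: 42 chips, eligible: B, C

Derivation:
Contributions: A=13, B=34, C=34
Pot levels (distinct totals of non-folded players): 13, 34
Layer 1-13: 13 each from A, B, C = 13*3 = 39 chips; eligible A, B, C
Layer 14-34: 21 each from B, C = 21*2 = 42 chips; eligible B, C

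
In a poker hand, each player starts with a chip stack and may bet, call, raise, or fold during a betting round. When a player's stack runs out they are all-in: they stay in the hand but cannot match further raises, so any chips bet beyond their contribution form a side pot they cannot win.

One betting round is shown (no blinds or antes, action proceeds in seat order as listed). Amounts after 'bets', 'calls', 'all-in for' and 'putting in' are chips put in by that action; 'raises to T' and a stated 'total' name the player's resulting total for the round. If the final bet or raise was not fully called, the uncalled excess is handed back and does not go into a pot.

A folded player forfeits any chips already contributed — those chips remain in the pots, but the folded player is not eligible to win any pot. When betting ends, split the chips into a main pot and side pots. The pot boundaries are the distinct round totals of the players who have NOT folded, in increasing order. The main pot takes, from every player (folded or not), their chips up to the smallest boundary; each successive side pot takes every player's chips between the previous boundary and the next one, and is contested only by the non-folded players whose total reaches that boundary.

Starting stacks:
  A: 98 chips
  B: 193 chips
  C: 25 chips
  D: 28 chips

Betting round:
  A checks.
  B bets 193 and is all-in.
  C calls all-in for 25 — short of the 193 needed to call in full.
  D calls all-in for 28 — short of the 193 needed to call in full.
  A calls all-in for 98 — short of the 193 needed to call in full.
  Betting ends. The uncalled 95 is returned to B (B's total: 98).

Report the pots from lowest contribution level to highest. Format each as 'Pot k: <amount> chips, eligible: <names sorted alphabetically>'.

Contributions (after 95 returned to B): A=98, B=98, C=25, D=28
Pot levels (distinct totals of non-folded players): 25, 28, 98
Layer 1-25: 25 each from A, B, C, D = 25*4 = 100 chips; eligible A, B, C, D
Layer 26-28: 3 each from A, B, D = 3*3 = 9 chips; eligible A, B, D
Layer 29-98: 70 each from A, B = 70*2 = 140 chips; eligible A, B

Pot 1: 100 chips, eligible: A, B, C, D
Pot 2: 9 chips, eligible: A, B, D
Pot 3: 140 chips, eligible: A, B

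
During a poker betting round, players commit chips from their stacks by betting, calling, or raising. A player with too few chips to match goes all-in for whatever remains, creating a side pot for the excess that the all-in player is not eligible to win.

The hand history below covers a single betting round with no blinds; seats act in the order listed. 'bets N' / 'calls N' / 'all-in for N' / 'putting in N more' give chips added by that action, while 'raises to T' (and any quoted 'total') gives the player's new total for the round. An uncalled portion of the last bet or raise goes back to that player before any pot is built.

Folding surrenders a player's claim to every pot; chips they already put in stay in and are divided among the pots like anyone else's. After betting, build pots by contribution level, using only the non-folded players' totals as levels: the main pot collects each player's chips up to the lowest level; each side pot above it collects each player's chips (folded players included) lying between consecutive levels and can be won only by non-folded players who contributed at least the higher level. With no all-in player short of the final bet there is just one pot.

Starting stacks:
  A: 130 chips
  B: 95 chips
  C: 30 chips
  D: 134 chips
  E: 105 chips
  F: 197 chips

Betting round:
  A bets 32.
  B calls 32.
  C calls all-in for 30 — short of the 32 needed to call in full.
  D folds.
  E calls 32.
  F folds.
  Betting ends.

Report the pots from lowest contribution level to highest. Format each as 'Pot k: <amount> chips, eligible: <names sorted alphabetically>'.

Contributions: A=32, B=32, C=30, E=32
Folded: D, F
Pot levels (distinct totals of non-folded players): 30, 32
Layer 1-30: 30 each from A, B, C, E = 30*4 = 120 chips; eligible A, B, C, E
Layer 31-32: 2 each from A, B, E = 2*3 = 6 chips; eligible A, B, E

Pot 1: 120 chips, eligible: A, B, C, E
Pot 2: 6 chips, eligible: A, B, E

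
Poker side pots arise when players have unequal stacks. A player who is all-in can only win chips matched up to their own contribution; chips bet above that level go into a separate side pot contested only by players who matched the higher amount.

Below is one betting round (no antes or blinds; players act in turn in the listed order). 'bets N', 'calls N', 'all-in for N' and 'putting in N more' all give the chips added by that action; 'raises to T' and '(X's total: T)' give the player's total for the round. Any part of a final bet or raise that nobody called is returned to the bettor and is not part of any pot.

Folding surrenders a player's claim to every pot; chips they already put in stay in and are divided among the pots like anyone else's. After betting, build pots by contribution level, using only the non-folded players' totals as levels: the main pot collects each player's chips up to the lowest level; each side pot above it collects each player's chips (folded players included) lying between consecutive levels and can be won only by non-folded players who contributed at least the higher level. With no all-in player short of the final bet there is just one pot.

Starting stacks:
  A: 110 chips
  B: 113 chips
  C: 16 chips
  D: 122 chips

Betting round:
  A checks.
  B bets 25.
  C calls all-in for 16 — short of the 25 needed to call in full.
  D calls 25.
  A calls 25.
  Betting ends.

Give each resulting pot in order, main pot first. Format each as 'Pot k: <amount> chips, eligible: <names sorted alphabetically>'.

Pot 1: 64 chips, eligible: A, B, C, D
Pot 2: 27 chips, eligible: A, B, D

Derivation:
Contributions: A=25, B=25, C=16, D=25
Pot levels (distinct totals of non-folded players): 16, 25
Layer 1-16: 16 each from A, B, C, D = 16*4 = 64 chips; eligible A, B, C, D
Layer 17-25: 9 each from A, B, D = 9*3 = 27 chips; eligible A, B, D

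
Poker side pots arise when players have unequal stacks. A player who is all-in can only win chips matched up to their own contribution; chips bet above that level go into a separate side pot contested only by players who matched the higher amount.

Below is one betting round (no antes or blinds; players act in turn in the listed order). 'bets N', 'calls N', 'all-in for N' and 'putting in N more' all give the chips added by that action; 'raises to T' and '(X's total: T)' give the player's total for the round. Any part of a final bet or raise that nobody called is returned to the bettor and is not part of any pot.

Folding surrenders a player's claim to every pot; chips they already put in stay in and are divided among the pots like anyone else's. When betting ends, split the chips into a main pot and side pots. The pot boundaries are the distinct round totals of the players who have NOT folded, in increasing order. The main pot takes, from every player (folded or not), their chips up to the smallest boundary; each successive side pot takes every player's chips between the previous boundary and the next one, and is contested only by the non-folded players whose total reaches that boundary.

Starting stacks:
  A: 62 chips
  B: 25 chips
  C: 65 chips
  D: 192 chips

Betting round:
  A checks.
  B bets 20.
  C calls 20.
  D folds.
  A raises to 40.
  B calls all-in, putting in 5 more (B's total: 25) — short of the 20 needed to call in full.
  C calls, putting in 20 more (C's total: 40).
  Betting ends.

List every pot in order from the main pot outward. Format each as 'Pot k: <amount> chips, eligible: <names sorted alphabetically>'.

Pot 1: 75 chips, eligible: A, B, C
Pot 2: 30 chips, eligible: A, C

Derivation:
Contributions: A=40, B=25, C=40
Folded: D
Pot levels (distinct totals of non-folded players): 25, 40
Layer 1-25: 25 each from A, B, C = 25*3 = 75 chips; eligible A, B, C
Layer 26-40: 15 each from A, C = 15*2 = 30 chips; eligible A, C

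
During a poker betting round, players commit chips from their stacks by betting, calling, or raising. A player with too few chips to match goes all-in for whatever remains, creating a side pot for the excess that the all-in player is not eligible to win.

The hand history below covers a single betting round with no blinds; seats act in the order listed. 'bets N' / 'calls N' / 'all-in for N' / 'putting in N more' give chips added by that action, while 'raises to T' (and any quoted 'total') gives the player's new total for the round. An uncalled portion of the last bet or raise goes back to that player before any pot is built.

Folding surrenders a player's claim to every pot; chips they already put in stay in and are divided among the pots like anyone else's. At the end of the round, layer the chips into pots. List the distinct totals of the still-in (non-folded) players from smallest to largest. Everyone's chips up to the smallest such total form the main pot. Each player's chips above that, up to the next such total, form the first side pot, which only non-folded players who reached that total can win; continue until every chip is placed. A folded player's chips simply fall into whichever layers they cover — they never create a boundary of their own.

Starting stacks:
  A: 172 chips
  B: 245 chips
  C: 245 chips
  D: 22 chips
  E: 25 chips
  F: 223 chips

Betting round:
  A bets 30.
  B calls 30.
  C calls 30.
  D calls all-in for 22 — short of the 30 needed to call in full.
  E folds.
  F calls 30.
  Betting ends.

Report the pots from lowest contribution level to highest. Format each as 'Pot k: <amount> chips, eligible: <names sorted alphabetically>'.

Pot 1: 110 chips, eligible: A, B, C, D, F
Pot 2: 32 chips, eligible: A, B, C, F

Derivation:
Contributions: A=30, B=30, C=30, D=22, F=30
Folded: E
Pot levels (distinct totals of non-folded players): 22, 30
Layer 1-22: 22 each from A, B, C, D, F = 22*5 = 110 chips; eligible A, B, C, D, F
Layer 23-30: 8 each from A, B, C, F = 8*4 = 32 chips; eligible A, B, C, F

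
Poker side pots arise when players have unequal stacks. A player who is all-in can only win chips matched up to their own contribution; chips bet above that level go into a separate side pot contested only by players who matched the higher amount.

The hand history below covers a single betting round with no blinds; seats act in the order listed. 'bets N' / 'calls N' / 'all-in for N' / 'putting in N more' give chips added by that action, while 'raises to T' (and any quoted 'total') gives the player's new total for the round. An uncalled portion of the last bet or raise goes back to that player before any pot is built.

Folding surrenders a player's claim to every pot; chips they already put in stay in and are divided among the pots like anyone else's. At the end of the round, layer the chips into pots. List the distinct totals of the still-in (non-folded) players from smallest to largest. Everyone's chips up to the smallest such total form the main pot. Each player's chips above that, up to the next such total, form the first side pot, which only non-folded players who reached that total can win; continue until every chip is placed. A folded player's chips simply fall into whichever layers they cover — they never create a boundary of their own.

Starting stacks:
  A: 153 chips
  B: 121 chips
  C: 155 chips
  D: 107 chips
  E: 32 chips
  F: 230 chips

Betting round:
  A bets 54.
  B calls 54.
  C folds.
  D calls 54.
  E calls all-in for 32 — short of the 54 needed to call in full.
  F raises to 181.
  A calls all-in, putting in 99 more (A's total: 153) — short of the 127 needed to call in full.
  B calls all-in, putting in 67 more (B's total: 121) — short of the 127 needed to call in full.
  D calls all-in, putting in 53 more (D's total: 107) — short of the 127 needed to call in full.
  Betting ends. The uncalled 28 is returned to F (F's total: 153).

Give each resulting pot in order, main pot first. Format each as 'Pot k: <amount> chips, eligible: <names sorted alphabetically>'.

Contributions (after 28 returned to F): A=153, B=121, D=107, E=32, F=153
Folded: C
Pot levels (distinct totals of non-folded players): 32, 107, 121, 153
Layer 1-32: 32 each from A, B, D, E, F = 32*5 = 160 chips; eligible A, B, D, E, F
Layer 33-107: 75 each from A, B, D, F = 75*4 = 300 chips; eligible A, B, D, F
Layer 108-121: 14 each from A, B, F = 14*3 = 42 chips; eligible A, B, F
Layer 122-153: 32 each from A, F = 32*2 = 64 chips; eligible A, F

Pot 1: 160 chips, eligible: A, B, D, E, F
Pot 2: 300 chips, eligible: A, B, D, F
Pot 3: 42 chips, eligible: A, B, F
Pot 4: 64 chips, eligible: A, F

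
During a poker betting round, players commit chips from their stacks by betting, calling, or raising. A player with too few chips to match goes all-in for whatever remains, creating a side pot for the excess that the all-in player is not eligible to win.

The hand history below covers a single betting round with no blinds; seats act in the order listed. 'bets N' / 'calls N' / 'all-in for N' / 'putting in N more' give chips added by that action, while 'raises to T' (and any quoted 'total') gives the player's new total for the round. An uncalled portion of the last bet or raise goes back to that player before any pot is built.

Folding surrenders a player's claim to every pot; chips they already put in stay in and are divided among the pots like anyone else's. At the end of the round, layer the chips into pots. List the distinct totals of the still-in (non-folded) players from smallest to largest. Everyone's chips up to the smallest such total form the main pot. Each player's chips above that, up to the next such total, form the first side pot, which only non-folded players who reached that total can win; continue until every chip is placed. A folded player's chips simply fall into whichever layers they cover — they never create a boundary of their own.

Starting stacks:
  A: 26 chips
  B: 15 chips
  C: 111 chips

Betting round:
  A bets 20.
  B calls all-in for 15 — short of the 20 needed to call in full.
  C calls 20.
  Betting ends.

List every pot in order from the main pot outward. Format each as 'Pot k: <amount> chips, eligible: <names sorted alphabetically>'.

Contributions: A=20, B=15, C=20
Pot levels (distinct totals of non-folded players): 15, 20
Layer 1-15: 15 each from A, B, C = 15*3 = 45 chips; eligible A, B, C
Layer 16-20: 5 each from A, C = 5*2 = 10 chips; eligible A, C

Pot 1: 45 chips, eligible: A, B, C
Pot 2: 10 chips, eligible: A, C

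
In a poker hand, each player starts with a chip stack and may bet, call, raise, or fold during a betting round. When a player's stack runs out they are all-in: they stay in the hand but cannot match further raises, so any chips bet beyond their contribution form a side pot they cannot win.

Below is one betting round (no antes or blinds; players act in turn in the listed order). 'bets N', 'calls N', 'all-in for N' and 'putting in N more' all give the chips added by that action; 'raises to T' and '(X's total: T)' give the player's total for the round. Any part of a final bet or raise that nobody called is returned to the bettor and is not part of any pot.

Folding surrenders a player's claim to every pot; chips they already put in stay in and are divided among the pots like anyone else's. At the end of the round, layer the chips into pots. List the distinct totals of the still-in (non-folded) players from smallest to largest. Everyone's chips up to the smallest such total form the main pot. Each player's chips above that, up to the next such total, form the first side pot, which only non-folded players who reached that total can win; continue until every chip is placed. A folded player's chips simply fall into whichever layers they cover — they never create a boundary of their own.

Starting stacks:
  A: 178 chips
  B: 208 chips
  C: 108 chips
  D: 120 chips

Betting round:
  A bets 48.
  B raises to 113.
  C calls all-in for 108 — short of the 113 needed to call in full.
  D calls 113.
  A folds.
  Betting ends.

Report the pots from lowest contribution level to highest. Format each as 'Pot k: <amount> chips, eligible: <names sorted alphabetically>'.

Pot 1: 372 chips, eligible: B, C, D
Pot 2: 10 chips, eligible: B, D

Derivation:
Contributions: A=48, B=113, C=108, D=113
Folded: A
Pot levels (distinct totals of non-folded players): 108, 113
Layer 1-108: A 48 + B 108 + C 108 + D 108 = 372 chips; eligible B, C, D
Layer 109-113: 5 each from B, D = 5*2 = 10 chips; eligible B, D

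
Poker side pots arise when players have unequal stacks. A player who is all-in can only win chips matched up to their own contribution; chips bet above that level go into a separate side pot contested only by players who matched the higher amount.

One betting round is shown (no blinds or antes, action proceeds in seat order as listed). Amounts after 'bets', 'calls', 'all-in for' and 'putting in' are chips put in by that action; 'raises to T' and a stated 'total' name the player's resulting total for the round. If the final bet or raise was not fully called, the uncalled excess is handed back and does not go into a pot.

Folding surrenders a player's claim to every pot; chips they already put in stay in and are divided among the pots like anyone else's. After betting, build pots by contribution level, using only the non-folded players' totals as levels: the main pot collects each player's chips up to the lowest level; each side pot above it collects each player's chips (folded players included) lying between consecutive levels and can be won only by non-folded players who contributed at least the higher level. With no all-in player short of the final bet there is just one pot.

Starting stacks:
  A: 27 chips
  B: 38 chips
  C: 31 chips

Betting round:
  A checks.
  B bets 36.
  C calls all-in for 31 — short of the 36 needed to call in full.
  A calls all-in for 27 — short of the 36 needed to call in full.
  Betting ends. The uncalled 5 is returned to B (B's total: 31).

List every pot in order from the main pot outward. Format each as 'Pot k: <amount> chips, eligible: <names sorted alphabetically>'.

Pot 1: 81 chips, eligible: A, B, C
Pot 2: 8 chips, eligible: B, C

Derivation:
Contributions (after 5 returned to B): A=27, B=31, C=31
Pot levels (distinct totals of non-folded players): 27, 31
Layer 1-27: 27 each from A, B, C = 27*3 = 81 chips; eligible A, B, C
Layer 28-31: 4 each from B, C = 4*2 = 8 chips; eligible B, C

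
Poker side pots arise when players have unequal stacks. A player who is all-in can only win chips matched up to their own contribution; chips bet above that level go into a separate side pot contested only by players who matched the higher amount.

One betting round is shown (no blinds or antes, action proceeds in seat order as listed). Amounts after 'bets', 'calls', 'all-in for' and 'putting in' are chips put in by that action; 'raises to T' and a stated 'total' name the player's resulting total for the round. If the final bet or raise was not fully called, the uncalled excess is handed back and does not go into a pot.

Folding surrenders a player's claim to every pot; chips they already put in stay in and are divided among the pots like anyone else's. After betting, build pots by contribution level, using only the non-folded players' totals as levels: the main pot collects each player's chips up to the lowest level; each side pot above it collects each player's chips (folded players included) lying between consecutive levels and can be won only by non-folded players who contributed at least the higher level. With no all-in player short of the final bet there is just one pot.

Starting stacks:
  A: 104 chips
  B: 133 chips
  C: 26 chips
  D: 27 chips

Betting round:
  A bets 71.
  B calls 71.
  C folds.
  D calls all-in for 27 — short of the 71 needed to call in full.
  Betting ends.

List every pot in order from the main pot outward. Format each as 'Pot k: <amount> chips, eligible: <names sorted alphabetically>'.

Contributions: A=71, B=71, D=27
Folded: C
Pot levels (distinct totals of non-folded players): 27, 71
Layer 1-27: 27 each from A, B, D = 27*3 = 81 chips; eligible A, B, D
Layer 28-71: 44 each from A, B = 44*2 = 88 chips; eligible A, B

Pot 1: 81 chips, eligible: A, B, D
Pot 2: 88 chips, eligible: A, B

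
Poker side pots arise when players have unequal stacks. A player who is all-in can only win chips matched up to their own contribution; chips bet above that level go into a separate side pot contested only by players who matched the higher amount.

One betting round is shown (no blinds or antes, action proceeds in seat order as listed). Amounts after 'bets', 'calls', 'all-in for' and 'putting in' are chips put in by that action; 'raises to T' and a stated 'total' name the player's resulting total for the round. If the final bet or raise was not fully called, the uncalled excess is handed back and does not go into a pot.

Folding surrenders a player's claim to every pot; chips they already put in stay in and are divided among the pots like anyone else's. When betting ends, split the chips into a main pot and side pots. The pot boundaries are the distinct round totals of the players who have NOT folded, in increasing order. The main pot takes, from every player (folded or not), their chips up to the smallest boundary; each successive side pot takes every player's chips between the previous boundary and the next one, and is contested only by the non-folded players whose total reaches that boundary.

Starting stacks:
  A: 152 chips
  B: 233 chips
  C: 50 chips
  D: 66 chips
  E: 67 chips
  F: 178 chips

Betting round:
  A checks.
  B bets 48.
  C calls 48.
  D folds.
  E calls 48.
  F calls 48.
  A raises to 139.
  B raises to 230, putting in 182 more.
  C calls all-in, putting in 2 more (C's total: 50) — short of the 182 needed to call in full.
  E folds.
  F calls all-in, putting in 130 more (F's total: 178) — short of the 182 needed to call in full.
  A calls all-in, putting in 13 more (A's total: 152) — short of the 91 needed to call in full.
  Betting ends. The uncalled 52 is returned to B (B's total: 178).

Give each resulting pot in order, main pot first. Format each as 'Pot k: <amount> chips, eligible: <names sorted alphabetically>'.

Contributions (after 52 returned to B): A=152, B=178, C=50, E=48, F=178
Folded: D, E
Pot levels (distinct totals of non-folded players): 50, 152, 178
Layer 1-50: A 50 + B 50 + C 50 + E 48 + F 50 = 248 chips; eligible A, B, C, F
Layer 51-152: 102 each from A, B, F = 102*3 = 306 chips; eligible A, B, F
Layer 153-178: 26 each from B, F = 26*2 = 52 chips; eligible B, F

Pot 1: 248 chips, eligible: A, B, C, F
Pot 2: 306 chips, eligible: A, B, F
Pot 3: 52 chips, eligible: B, F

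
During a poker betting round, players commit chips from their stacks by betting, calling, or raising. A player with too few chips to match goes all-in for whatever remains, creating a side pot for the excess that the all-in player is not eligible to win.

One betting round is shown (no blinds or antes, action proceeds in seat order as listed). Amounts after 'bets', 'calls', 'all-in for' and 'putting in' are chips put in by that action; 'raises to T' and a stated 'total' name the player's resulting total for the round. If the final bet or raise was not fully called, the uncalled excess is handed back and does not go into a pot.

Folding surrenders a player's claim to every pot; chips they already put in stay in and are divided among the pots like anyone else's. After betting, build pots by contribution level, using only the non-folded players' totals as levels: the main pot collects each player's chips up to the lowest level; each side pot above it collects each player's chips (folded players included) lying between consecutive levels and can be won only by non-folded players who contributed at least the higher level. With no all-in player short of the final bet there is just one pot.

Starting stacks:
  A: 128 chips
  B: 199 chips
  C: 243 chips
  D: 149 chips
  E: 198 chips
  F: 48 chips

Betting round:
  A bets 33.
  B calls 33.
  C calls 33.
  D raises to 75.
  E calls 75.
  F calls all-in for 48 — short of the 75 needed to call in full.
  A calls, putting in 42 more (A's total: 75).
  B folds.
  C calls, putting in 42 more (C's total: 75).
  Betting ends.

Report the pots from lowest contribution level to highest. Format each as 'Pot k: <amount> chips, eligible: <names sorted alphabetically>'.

Contributions: A=75, B=33, C=75, D=75, E=75, F=48
Folded: B
Pot levels (distinct totals of non-folded players): 48, 75
Layer 1-48: A 48 + B 33 + C 48 + D 48 + E 48 + F 48 = 273 chips; eligible A, C, D, E, F
Layer 49-75: 27 each from A, C, D, E = 27*4 = 108 chips; eligible A, C, D, E

Pot 1: 273 chips, eligible: A, C, D, E, F
Pot 2: 108 chips, eligible: A, C, D, E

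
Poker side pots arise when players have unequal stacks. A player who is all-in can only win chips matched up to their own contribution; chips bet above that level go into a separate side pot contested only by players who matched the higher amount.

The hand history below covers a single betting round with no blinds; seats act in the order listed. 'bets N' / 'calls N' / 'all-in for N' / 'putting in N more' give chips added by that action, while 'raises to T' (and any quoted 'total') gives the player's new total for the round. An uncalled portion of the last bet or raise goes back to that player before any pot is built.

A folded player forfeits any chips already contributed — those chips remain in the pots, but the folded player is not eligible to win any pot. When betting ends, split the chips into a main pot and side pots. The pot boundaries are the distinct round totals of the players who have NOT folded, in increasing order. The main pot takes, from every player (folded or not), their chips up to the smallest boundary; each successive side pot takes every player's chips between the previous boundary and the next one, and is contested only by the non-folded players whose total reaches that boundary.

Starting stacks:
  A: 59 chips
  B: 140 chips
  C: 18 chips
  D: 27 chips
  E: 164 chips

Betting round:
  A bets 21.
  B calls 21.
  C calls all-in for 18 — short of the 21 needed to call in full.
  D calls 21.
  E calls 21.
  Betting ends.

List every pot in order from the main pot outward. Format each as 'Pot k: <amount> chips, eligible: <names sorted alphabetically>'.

Contributions: A=21, B=21, C=18, D=21, E=21
Pot levels (distinct totals of non-folded players): 18, 21
Layer 1-18: 18 each from A, B, C, D, E = 18*5 = 90 chips; eligible A, B, C, D, E
Layer 19-21: 3 each from A, B, D, E = 3*4 = 12 chips; eligible A, B, D, E

Pot 1: 90 chips, eligible: A, B, C, D, E
Pot 2: 12 chips, eligible: A, B, D, E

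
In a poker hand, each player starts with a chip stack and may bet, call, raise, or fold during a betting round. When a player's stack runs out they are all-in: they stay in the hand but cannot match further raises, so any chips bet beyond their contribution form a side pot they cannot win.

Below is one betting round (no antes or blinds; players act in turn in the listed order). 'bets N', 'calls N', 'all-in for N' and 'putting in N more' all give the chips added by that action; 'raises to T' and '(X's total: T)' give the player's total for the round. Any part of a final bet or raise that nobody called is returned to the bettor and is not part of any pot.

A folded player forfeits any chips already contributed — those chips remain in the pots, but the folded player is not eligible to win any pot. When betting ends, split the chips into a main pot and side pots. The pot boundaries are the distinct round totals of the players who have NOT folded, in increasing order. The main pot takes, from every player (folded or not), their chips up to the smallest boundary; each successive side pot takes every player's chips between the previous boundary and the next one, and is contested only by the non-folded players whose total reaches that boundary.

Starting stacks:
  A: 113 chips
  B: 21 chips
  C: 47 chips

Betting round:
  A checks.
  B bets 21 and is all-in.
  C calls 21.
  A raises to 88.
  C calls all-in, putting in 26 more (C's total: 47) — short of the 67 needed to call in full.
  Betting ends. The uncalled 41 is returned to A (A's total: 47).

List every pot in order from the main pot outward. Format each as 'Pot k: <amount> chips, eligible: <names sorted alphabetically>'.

Contributions (after 41 returned to A): A=47, B=21, C=47
Pot levels (distinct totals of non-folded players): 21, 47
Layer 1-21: 21 each from A, B, C = 21*3 = 63 chips; eligible A, B, C
Layer 22-47: 26 each from A, C = 26*2 = 52 chips; eligible A, C

Pot 1: 63 chips, eligible: A, B, C
Pot 2: 52 chips, eligible: A, C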